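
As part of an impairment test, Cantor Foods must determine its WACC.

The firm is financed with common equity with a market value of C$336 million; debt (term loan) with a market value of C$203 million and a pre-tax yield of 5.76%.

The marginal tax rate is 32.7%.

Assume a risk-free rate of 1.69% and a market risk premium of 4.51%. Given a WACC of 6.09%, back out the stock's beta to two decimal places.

1.27

Total capital V = 336 + 203 = 539.
Equity weight = 336/539 = 0.6234.
Term loan weight = 203/539 = 0.3766.
Debt contribution = 0.3766 × 5.76% × (1 − 32.7%) = 1.4600%.
Required equity contribution = 6.09% − 1.4600% = 4.6300%  ⇒  Re = 7.4273%.
CAPM: 7.4273% = 1.69% + β × 4.51%  ⇒  β = 1.2721.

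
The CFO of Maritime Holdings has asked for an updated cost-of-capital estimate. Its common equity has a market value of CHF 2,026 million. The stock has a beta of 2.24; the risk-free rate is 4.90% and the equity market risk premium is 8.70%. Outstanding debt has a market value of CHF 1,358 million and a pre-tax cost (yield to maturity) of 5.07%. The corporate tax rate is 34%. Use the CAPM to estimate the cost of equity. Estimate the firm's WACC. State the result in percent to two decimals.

Cost of equity via CAPM: Re = 4.9% + 2.24 × 8.7% = 24.3880%.
Total capital V = 2026 + 1358 = 3384.
Equity: weight = 2026/3384 = 0.5987; cost = 24.388%.
Debt: weight = 1358/3384 = 0.4013; after-tax cost = 5.07% × (1 − 34%) = 3.3462%.
WACC = 0.5987 × 24.3880% + 0.4013 × 3.3462% = 15.9439%.

15.94%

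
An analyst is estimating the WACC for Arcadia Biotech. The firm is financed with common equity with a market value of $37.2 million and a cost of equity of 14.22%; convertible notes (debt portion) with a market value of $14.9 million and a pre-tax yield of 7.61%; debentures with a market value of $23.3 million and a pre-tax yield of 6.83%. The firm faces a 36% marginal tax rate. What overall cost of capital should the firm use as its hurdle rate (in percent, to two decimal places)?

Total capital V = 37.2 + 14.9 + 23.3 = 75.4.
Equity: weight = 37.2/75.4 = 0.4934; cost = 14.22%.
Convertible notes (debt portion): weight = 14.9/75.4 = 0.1976; after-tax cost = 7.61% × (1 − 36%) = 4.8704%.
Debentures: weight = 23.3/75.4 = 0.3090; after-tax cost = 6.83% × (1 − 36%) = 4.3712%.
WACC = 0.4934 × 14.2200% + 0.1976 × 4.8704% + 0.3090 × 4.3712% = 9.3289%.

9.33%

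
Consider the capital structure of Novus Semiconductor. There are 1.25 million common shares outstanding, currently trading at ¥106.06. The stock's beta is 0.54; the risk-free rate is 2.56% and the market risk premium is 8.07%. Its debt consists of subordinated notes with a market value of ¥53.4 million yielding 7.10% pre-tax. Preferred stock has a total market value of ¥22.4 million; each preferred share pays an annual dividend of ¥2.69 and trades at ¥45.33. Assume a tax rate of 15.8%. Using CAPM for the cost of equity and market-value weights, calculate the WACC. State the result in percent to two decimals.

6.57%

Cost of equity via CAPM: Re = 2.56% + 0.54 × 8.07% = 6.9178%.
Cost of preferred: Rp = 2.69 / 45.33 = 5.9343%.
Market value of equity E = 106.06 × 1.25m = 132.575m.
Total capital V = 132.575 + 22.4 + 53.4 = 208.375.
Equity: weight = 132.575/208.375 = 0.6362; cost = 6.9178%.
Preferred: weight = 22.4/208.375 = 0.1075; cost = 5.9343%.
Subordinated notes: weight = 53.4/208.375 = 0.2563; after-tax cost = 7.1% × (1 − 15.8%) = 5.9782%.
WACC = 0.6362 × 6.9178% + 0.1075 × 5.9343% + 0.2563 × 5.9782% = 6.5713%.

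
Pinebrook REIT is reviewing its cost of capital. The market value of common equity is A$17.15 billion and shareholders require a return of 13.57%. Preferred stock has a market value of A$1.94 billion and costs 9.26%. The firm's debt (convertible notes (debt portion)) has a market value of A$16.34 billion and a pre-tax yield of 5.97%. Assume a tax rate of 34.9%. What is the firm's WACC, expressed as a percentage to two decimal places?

8.87%

Total capital V = 17.15 + 1.94 + 16.34 = 35.43.
Equity: weight = 17.15/35.43 = 0.4841; cost = 13.57%.
Preferred: weight = 1.94/35.43 = 0.0548; cost = 9.26%.
Convertible notes (debt portion): weight = 16.34/35.43 = 0.4612; after-tax cost = 5.97% × (1 − 34.9%) = 3.8865%.
WACC = 0.4841 × 13.5700% + 0.0548 × 9.2600% + 0.4612 × 3.8865% = 8.8680%.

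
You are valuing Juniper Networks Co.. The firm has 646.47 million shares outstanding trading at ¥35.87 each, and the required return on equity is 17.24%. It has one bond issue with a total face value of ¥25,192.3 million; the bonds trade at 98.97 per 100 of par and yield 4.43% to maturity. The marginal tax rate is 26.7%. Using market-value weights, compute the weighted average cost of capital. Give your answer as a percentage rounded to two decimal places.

9.99%

Market value of equity E = 35.87 × 646.47m = 23188.8789m. Market value of debt D = 25192.3m × 98.97/100 = 24932.81931m.
Total capital V = 23188.8789 + 24932.81931 = 48121.69821.
Equity: weight = 23188.8789/48121.69821 = 0.4819; cost = 17.24%.
Bonds outstanding: weight = 24932.81931/48121.69821 = 0.5181; after-tax cost = 4.43% × (1 − 26.7%) = 3.2472%.
WACC = 0.4819 × 17.2400% + 0.5181 × 3.2472% = 9.9900%.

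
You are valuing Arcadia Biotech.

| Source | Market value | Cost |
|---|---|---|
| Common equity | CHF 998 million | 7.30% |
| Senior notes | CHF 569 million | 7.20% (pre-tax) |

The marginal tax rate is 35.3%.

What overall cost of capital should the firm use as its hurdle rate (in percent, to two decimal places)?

Total capital V = 998 + 569 = 1567.
Equity: weight = 998/1567 = 0.6369; cost = 7.3%.
Senior notes: weight = 569/1567 = 0.3631; after-tax cost = 7.2% × (1 − 35.3%) = 4.6584%.
WACC = 0.6369 × 7.3000% + 0.3631 × 4.6584% = 6.3408%.

6.34%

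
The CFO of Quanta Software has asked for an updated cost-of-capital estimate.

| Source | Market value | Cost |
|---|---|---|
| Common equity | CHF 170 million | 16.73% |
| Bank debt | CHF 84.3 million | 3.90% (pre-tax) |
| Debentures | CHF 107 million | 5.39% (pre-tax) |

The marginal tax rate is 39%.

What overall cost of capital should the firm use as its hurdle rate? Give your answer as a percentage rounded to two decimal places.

Total capital V = 170 + 84.3 + 107 = 361.3.
Equity: weight = 170/361.3 = 0.4705; cost = 16.73%.
Bank debt: weight = 84.3/361.3 = 0.2333; after-tax cost = 3.9% × (1 − 39%) = 2.3790%.
Debentures: weight = 107/361.3 = 0.2962; after-tax cost = 5.39% × (1 − 39%) = 3.2879%.
WACC = 0.4705 × 16.7300% + 0.2333 × 2.3790% + 0.2962 × 3.2879% = 9.4007%.

9.40%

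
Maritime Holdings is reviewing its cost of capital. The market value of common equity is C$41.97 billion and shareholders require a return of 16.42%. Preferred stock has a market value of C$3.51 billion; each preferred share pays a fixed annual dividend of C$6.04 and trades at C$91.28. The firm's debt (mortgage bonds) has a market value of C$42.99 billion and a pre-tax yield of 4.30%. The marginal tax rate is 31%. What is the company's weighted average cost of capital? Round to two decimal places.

9.49%

Cost of preferred: Rp = 6.04 / 91.28 = 6.6170%.
Total capital V = 41.97 + 3.51 + 42.99 = 88.47.
Equity: weight = 41.97/88.47 = 0.4744; cost = 16.42%.
Preferred: weight = 3.51/88.47 = 0.0397; cost = 6.617%.
Mortgage bonds: weight = 42.99/88.47 = 0.4859; after-tax cost = 4.3% × (1 − 31%) = 2.9670%.
WACC = 0.4744 × 16.4200% + 0.0397 × 6.6170% + 0.4859 × 2.9670% = 9.4939%.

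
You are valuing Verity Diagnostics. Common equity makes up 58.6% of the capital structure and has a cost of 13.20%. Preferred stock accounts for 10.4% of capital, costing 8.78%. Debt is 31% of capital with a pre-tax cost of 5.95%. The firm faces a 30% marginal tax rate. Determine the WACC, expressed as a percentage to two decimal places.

9.94%

After-tax cost of debt = 5.95% × (1 − 30%) = 4.1650%.
WACC = 0.586 × 13.2000% + 0.104 × 8.7800% + 0.310 × 4.1650% = 9.9395%.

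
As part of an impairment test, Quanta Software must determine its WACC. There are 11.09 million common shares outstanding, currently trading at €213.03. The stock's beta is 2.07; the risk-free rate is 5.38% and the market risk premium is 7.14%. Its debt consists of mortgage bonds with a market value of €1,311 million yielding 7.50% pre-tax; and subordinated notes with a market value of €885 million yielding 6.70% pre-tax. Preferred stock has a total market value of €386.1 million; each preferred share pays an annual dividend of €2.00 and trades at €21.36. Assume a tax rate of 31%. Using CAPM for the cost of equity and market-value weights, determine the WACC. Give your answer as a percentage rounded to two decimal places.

12.56%

Cost of equity via CAPM: Re = 5.38% + 2.07 × 7.14% = 20.1598%.
Cost of preferred: Rp = 2.0 / 21.36 = 9.3633%.
Market value of equity E = 213.03 × 11.09m = 2362.5027m.
Total capital V = 2362.5027 + 386.1 + 1311 + 885 = 4944.6027.
Equity: weight = 2362.5027/4944.6027 = 0.4778; cost = 20.1598%.
Preferred: weight = 386.1/4944.6027 = 0.0781; cost = 9.3633%.
Mortgage bonds: weight = 1311/4944.6027 = 0.2651; after-tax cost = 7.5% × (1 − 31%) = 5.1750%.
Subordinated notes: weight = 885/4944.6027 = 0.1790; after-tax cost = 6.7% × (1 − 31%) = 4.6230%.
WACC = 0.4778 × 20.1598% + 0.0781 × 9.3633% + 0.2651 × 5.1750% + 0.1790 × 4.6230% = 12.5629%.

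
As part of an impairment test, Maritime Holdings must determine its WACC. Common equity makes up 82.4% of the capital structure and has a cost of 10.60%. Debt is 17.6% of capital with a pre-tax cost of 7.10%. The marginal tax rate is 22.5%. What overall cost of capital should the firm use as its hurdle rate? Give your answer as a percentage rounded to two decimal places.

9.70%

After-tax cost of debt = 7.1% × (1 − 22.5%) = 5.5025%.
WACC = 0.824 × 10.6000% + 0.176 × 5.5025% = 9.7028%.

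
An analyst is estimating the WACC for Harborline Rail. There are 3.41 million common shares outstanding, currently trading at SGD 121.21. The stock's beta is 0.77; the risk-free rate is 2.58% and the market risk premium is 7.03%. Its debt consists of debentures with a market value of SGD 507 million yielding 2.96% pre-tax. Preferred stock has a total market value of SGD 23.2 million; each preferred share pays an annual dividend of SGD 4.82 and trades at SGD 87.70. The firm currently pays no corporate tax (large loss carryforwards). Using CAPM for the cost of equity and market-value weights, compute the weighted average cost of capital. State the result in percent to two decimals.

5.23%

Cost of equity via CAPM: Re = 2.58% + 0.77 × 7.03% = 7.9931%.
Cost of preferred: Rp = 4.82 / 87.7 = 5.4960%.
Market value of equity E = 121.21 × 3.41m = 413.3261m.
Total capital V = 413.3261 + 23.2 + 507 = 943.5261.
Equity: weight = 413.3261/943.5261 = 0.4381; cost = 7.9931%.
Preferred: weight = 23.2/943.5261 = 0.0246; cost = 5.496%.
Debentures: weight = 507/943.5261 = 0.5373; after-tax cost = 2.96% × (1 − 0%) = 2.9600%.
WACC = 0.4381 × 7.9931% + 0.0246 × 5.4960% + 0.5373 × 2.9600% = 5.2272%.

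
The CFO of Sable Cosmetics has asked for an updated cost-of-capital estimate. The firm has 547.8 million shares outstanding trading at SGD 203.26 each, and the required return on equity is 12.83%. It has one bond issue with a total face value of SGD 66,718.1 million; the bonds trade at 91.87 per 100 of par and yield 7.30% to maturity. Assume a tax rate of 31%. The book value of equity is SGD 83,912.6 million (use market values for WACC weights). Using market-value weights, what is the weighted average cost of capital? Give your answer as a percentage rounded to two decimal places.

10.06%

Market value of equity E = 203.26 × 547.8m = 111345.828m. Market value of debt D = 66718.1m × 91.87/100 = 61293.91847m.
Total capital V = 111345.828 + 61293.91847 = 172639.74647.
Equity: weight = 111345.828/172639.74647 = 0.6450; cost = 12.83%.
Bonds outstanding: weight = 61293.91847/172639.74647 = 0.3550; after-tax cost = 7.3% × (1 − 31%) = 5.0370%.
WACC = 0.6450 × 12.8300% + 0.3550 × 5.0370% = 10.0632%.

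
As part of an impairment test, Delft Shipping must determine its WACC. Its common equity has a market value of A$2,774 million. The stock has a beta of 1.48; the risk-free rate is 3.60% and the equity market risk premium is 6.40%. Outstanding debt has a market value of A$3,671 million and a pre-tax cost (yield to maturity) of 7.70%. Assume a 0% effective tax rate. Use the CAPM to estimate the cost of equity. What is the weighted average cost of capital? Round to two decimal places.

Cost of equity via CAPM: Re = 3.6% + 1.48 × 6.4% = 13.0720%.
Total capital V = 2774 + 3671 = 6445.
Equity: weight = 2774/6445 = 0.4304; cost = 13.072%.
Debt: weight = 3671/6445 = 0.5696; after-tax cost = 7.7% × (1 − 0%) = 7.7000%.
WACC = 0.4304 × 13.0720% + 0.5696 × 7.7000% = 10.0122%.

10.01%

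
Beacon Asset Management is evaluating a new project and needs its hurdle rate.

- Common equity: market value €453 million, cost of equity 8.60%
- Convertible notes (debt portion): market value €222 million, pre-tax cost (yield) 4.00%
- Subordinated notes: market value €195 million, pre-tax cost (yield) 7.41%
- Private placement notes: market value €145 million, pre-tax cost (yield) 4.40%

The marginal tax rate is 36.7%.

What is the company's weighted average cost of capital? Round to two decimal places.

Total capital V = 453 + 222 + 195 + 145 = 1015.
Equity: weight = 453/1015 = 0.4463; cost = 8.6%.
Convertible notes (debt portion): weight = 222/1015 = 0.2187; after-tax cost = 4% × (1 − 36.7%) = 2.5320%.
Subordinated notes: weight = 195/1015 = 0.1921; after-tax cost = 7.41% × (1 − 36.7%) = 4.6905%.
Private placement notes: weight = 145/1015 = 0.1429; after-tax cost = 4.4% × (1 − 36.7%) = 2.7852%.
WACC = 0.4463 × 8.6000% + 0.2187 × 2.5320% + 0.1921 × 4.6905% + 0.1429 × 2.7852% = 5.6910%.

5.69%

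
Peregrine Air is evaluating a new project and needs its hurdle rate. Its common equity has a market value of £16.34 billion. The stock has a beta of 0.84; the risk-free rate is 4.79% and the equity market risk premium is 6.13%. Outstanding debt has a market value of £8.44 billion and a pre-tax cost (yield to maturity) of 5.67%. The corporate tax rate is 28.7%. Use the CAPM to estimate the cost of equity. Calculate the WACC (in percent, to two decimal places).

7.93%

Cost of equity via CAPM: Re = 4.79% + 0.84 × 6.13% = 9.9392%.
Total capital V = 16.34 + 8.44 = 24.78.
Equity: weight = 16.34/24.78 = 0.6594; cost = 9.9392%.
Debt: weight = 8.44/24.78 = 0.3406; after-tax cost = 5.67% × (1 − 28.7%) = 4.0427%.
WACC = 0.6594 × 9.9392% + 0.3406 × 4.0427% = 7.9309%.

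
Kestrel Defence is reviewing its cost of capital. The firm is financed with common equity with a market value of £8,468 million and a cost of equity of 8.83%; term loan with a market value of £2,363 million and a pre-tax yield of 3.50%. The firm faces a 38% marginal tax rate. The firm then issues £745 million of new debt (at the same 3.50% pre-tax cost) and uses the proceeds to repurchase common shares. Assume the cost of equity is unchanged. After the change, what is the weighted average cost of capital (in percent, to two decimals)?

6.92%

After the change:
Total capital V = 7723 + 3108 = 10831.
Equity: weight = 7723/10831 = 0.7130; cost = 8.83%.
Term loan: weight = 3108/10831 = 0.2870; after-tax cost = 3.5% × (1 − 38%) = 2.1700%.
WACC = 0.7130 × 8.8300% + 0.2870 × 2.1700% = 6.9189%.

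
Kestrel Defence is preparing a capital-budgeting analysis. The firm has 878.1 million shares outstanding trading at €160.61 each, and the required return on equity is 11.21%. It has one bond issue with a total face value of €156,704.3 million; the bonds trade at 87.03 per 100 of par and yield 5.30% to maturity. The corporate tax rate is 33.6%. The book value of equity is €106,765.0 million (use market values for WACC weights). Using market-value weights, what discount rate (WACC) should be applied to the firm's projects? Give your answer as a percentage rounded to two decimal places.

7.43%

Market value of equity E = 160.61 × 878.1m = 141031.641m. Market value of debt D = 156704.3m × 87.03/100 = 136379.75229m.
Total capital V = 141031.641 + 136379.75229 = 277411.39329.
Equity: weight = 141031.641/277411.39329 = 0.5084; cost = 11.21%.
Bonds outstanding: weight = 136379.75229/277411.39329 = 0.4916; after-tax cost = 5.3% × (1 − 33.6%) = 3.5192%.
WACC = 0.5084 × 11.2100% + 0.4916 × 3.5192% = 7.4291%.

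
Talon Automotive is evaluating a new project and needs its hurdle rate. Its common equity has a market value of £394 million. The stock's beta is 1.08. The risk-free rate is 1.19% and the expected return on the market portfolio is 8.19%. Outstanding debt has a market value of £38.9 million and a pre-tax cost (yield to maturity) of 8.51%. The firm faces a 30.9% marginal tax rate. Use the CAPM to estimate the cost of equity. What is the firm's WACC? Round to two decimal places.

Market risk premium = 8.19% − 1.19% = 7.0%.
Cost of equity via CAPM: Re = 1.19% + 1.08 × 7.0% = 8.7500%.
Total capital V = 394 + 38.9 = 432.9.
Equity: weight = 394/432.9 = 0.9101; cost = 8.75%.
Debt: weight = 38.9/432.9 = 0.0899; after-tax cost = 8.51% × (1 − 30.9%) = 5.8804%.
WACC = 0.9101 × 8.7500% + 0.0899 × 5.8804% = 8.4921%.

8.49%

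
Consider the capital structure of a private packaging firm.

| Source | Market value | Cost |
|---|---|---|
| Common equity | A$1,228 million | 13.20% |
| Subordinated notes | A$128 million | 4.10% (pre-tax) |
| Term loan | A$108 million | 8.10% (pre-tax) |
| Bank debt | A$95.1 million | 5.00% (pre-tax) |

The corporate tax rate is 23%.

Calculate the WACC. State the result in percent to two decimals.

11.32%

Total capital V = 1228 + 128 + 108 + 95.1 = 1559.1.
Equity: weight = 1228/1559.1 = 0.7876; cost = 13.2%.
Subordinated notes: weight = 128/1559.1 = 0.0821; after-tax cost = 4.1% × (1 − 23%) = 3.1570%.
Term loan: weight = 108/1559.1 = 0.0693; after-tax cost = 8.1% × (1 − 23%) = 6.2370%.
Bank debt: weight = 95.1/1559.1 = 0.0610; after-tax cost = 5% × (1 − 23%) = 3.8500%.
WACC = 0.7876 × 13.2000% + 0.0821 × 3.1570% + 0.0693 × 6.2370% + 0.0610 × 3.8500% = 11.3228%.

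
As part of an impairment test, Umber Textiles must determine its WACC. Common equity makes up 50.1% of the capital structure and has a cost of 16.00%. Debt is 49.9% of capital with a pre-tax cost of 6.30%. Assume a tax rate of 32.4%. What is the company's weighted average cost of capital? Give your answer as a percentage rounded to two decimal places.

10.14%

After-tax cost of debt = 6.3% × (1 − 32.4%) = 4.2588%.
WACC = 0.501 × 16.0000% + 0.499 × 4.2588% = 10.1411%.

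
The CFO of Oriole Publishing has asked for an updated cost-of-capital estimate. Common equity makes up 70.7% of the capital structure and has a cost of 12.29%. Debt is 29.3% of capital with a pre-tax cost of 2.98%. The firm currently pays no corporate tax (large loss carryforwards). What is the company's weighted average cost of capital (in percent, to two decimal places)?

9.56%

After-tax cost of debt = 2.98% × (1 − 0%) = 2.9800%.
WACC = 0.707 × 12.2900% + 0.293 × 2.9800% = 9.5622%.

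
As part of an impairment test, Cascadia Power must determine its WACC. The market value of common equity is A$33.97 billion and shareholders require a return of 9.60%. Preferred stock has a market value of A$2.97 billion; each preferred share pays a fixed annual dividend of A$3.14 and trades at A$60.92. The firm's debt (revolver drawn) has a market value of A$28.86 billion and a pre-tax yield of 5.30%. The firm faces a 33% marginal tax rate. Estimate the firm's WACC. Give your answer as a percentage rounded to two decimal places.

Cost of preferred: Rp = 3.14 / 60.92 = 5.1543%.
Total capital V = 33.97 + 2.97 + 28.86 = 65.8.
Equity: weight = 33.97/65.8 = 0.5163; cost = 9.6%.
Preferred: weight = 2.97/65.8 = 0.0451; cost = 5.1543%.
Revolver drawn: weight = 28.86/65.8 = 0.4386; after-tax cost = 5.3% × (1 − 33%) = 3.5510%.
WACC = 0.5163 × 9.6000% + 0.0451 × 5.1543% + 0.4386 × 3.5510% = 6.7462%.

6.75%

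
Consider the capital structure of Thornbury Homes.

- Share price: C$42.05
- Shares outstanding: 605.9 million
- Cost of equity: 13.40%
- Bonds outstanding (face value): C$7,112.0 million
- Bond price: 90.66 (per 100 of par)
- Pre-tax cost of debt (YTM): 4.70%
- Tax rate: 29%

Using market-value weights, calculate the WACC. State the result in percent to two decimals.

Market value of equity E = 42.05 × 605.9m = 25478.095m. Market value of debt D = 7112m × 90.66/100 = 6447.7392m.
Total capital V = 25478.095 + 6447.7392 = 31925.8342.
Equity: weight = 25478.095/31925.8342 = 0.7980; cost = 13.4%.
Bonds outstanding: weight = 6447.7392/31925.8342 = 0.2020; after-tax cost = 4.7% × (1 − 29%) = 3.3370%.
WACC = 0.7980 × 13.4000% + 0.2020 × 3.3370% = 11.3677%.

11.37%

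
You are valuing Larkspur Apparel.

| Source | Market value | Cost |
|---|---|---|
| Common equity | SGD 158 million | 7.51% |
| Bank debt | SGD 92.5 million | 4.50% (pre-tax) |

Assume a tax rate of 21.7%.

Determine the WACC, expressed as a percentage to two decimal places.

6.04%

Total capital V = 158 + 92.5 = 250.5.
Equity: weight = 158/250.5 = 0.6307; cost = 7.51%.
Bank debt: weight = 92.5/250.5 = 0.3693; after-tax cost = 4.5% × (1 − 21.7%) = 3.5235%.
WACC = 0.6307 × 7.5100% + 0.3693 × 3.5235% = 6.0379%.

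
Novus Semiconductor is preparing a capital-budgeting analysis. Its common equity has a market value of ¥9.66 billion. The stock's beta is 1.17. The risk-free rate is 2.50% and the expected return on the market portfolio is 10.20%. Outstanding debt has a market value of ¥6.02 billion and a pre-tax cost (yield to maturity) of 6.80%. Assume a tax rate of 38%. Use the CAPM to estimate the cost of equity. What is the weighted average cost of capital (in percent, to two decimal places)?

8.71%

Market risk premium = 10.2% − 2.5% = 7.7%.
Cost of equity via CAPM: Re = 2.5% + 1.17 × 7.7% = 11.5090%.
Total capital V = 9.66 + 6.02 = 15.68.
Equity: weight = 9.66/15.68 = 0.6161; cost = 11.509%.
Debt: weight = 6.02/15.68 = 0.3839; after-tax cost = 6.8% × (1 − 38%) = 4.2160%.
WACC = 0.6161 × 11.5090% + 0.3839 × 4.2160% = 8.7090%.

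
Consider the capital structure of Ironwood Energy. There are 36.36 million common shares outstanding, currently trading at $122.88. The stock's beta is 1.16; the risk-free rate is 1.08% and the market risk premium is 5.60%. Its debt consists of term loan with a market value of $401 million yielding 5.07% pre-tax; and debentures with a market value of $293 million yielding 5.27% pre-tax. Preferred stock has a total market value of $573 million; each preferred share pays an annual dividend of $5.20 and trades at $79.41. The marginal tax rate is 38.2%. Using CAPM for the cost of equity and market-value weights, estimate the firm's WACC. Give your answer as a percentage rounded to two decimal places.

6.94%

Cost of equity via CAPM: Re = 1.08% + 1.16 × 5.6% = 7.5760%.
Cost of preferred: Rp = 5.2 / 79.41 = 6.5483%.
Market value of equity E = 122.88 × 36.36m = 4467.9168m.
Total capital V = 4467.9168 + 573 + 401 + 293 = 5734.9168.
Equity: weight = 4467.9168/5734.9168 = 0.7791; cost = 7.576%.
Preferred: weight = 573/5734.9168 = 0.0999; cost = 6.5483%.
Term loan: weight = 401/5734.9168 = 0.0699; after-tax cost = 5.07% × (1 − 38.2%) = 3.1333%.
Debentures: weight = 293/5734.9168 = 0.0511; after-tax cost = 5.27% × (1 − 38.2%) = 3.2569%.
WACC = 0.7791 × 7.5760% + 0.0999 × 6.5483% + 0.0699 × 3.1333% + 0.0511 × 3.2569% = 6.9420%.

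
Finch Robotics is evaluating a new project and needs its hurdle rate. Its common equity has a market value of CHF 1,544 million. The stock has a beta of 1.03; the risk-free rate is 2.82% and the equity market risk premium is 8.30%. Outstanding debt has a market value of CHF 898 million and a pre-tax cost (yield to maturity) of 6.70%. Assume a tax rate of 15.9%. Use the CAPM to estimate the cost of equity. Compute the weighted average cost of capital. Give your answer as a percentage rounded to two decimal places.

9.26%

Cost of equity via CAPM: Re = 2.82% + 1.03 × 8.3% = 11.3690%.
Total capital V = 1544 + 898 = 2442.
Equity: weight = 1544/2442 = 0.6323; cost = 11.369%.
Debt: weight = 898/2442 = 0.3677; after-tax cost = 6.7% × (1 − 15.9%) = 5.6347%.
WACC = 0.6323 × 11.3690% + 0.3677 × 5.6347% = 9.2603%.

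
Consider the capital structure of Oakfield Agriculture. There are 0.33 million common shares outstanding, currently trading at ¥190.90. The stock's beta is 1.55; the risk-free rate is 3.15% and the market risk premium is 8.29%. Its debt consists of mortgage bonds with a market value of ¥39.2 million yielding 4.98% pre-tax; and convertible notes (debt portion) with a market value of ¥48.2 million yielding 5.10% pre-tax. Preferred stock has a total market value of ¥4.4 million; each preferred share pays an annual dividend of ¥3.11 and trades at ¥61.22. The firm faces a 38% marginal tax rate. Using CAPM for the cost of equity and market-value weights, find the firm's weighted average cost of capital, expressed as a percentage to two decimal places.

8.42%

Cost of equity via CAPM: Re = 3.15% + 1.55 × 8.29% = 15.9995%.
Cost of preferred: Rp = 3.11 / 61.22 = 5.0800%.
Market value of equity E = 190.9 × 0.33m = 62.997m.
Total capital V = 62.997 + 4.4 + 39.2 + 48.2 = 154.797.
Equity: weight = 62.997/154.797 = 0.4070; cost = 15.9995%.
Preferred: weight = 4.4/154.797 = 0.0284; cost = 5.08%.
Mortgage bonds: weight = 39.2/154.797 = 0.2532; after-tax cost = 4.98% × (1 − 38%) = 3.0876%.
Convertible notes (debt portion): weight = 48.2/154.797 = 0.3114; after-tax cost = 5.1% × (1 − 38%) = 3.1620%.
WACC = 0.4070 × 15.9995% + 0.0284 × 5.0800% + 0.2532 × 3.0876% + 0.3114 × 3.1620% = 8.4221%.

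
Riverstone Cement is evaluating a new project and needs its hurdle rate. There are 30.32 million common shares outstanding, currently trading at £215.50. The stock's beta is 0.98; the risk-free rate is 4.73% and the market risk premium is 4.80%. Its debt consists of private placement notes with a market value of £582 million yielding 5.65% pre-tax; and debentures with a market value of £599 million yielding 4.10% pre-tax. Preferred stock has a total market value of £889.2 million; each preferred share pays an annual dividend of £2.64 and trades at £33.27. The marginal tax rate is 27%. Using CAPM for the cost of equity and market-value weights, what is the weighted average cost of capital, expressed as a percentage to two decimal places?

8.47%

Cost of equity via CAPM: Re = 4.73% + 0.98 × 4.8% = 9.4340%.
Cost of preferred: Rp = 2.64 / 33.27 = 7.9351%.
Market value of equity E = 215.5 × 30.32m = 6533.96m.
Total capital V = 6533.96 + 889.2 + 582 + 599 = 8604.16.
Equity: weight = 6533.96/8604.16 = 0.7594; cost = 9.434%.
Preferred: weight = 889.2/8604.16 = 0.1033; cost = 7.9351%.
Private placement notes: weight = 582/8604.16 = 0.0676; after-tax cost = 5.65% × (1 − 27%) = 4.1245%.
Debentures: weight = 599/8604.16 = 0.0696; after-tax cost = 4.1% × (1 − 27%) = 2.9930%.
WACC = 0.7594 × 9.4340% + 0.1033 × 7.9351% + 0.0676 × 4.1245% + 0.0696 × 2.9930% = 8.4715%.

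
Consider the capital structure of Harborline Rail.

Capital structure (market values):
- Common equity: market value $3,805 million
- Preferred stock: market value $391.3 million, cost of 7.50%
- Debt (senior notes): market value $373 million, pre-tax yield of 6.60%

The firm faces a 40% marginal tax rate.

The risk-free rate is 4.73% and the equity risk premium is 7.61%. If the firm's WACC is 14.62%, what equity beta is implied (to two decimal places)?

1.53

Total capital V = 3805 + 391.3 + 373 = 4569.3.
Equity weight = 3805/4569.3 = 0.8327.
Preferred weight = 391.3/4569.3 = 0.0856.
Senior notes weight = 373/4569.3 = 0.0816.
Debt contribution = 0.0816 × 6.6% × (1 − 40%) = 0.3233%.
Preferred contribution = 0.0856 × 7.5% = 0.6423%.
Required equity contribution = 14.62% − 0.9655% = 13.6545%  ⇒  Re = 16.3972%.
CAPM: 16.3972% = 4.73% + β × 7.61%  ⇒  β = 1.5331.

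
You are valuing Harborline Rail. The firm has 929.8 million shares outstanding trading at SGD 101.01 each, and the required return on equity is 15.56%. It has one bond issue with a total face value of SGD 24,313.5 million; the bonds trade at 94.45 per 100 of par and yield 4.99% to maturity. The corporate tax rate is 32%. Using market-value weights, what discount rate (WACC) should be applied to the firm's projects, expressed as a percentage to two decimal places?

Market value of equity E = 101.01 × 929.8m = 93919.098m. Market value of debt D = 24313.5m × 94.45/100 = 22964.10075m.
Total capital V = 93919.098 + 22964.10075 = 116883.19875.
Equity: weight = 93919.098/116883.19875 = 0.8035; cost = 15.56%.
Bonds outstanding: weight = 22964.10075/116883.19875 = 0.1965; after-tax cost = 4.99% × (1 − 32%) = 3.3932%.
WACC = 0.8035 × 15.5600% + 0.1965 × 3.3932% = 13.1696%.

13.17%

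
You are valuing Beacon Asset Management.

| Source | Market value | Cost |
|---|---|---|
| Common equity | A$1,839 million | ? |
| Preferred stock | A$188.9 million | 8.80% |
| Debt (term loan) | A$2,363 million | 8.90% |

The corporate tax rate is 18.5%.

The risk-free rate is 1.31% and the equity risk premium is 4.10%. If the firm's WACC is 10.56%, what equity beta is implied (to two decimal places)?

3.34

Total capital V = 1839 + 188.9 + 2363 = 4390.9.
Equity weight = 1839/4390.9 = 0.4188.
Preferred weight = 188.9/4390.9 = 0.0430.
Term loan weight = 2363/4390.9 = 0.5382.
Debt contribution = 0.5382 × 8.9% × (1 − 18.5%) = 3.9035%.
Preferred contribution = 0.0430 × 8.8% = 0.3786%.
Required equity contribution = 10.56% − 4.2821% = 6.2779%  ⇒  Re = 14.9894%.
CAPM: 14.9894% = 1.31% + β × 4.1%  ⇒  β = 3.3364.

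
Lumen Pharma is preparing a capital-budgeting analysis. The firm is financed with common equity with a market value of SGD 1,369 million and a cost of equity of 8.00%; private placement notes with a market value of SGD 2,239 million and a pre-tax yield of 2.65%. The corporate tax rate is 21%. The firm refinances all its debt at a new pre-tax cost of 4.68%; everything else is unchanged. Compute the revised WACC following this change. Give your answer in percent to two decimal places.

5.33%

After the change:
Total capital V = 1369 + 2239 = 3608.
Equity: weight = 1369/3608 = 0.3794; cost = 8%.
Private placement notes: weight = 2239/3608 = 0.6206; after-tax cost = 4.68% × (1 − 21%) = 3.6972%.
WACC = 0.3794 × 8.0000% + 0.6206 × 3.6972% = 5.3298%.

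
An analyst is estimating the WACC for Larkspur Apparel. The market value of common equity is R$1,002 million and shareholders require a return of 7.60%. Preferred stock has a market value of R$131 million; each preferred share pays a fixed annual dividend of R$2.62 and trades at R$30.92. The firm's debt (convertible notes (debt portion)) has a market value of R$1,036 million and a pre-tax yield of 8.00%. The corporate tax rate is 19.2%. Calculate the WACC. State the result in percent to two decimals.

7.11%

Cost of preferred: Rp = 2.62 / 30.92 = 8.4735%.
Total capital V = 1002 + 131 + 1036 = 2169.
Equity: weight = 1002/2169 = 0.4620; cost = 7.6%.
Preferred: weight = 131/2169 = 0.0604; cost = 8.4735%.
Convertible notes (debt portion): weight = 1036/2169 = 0.4776; after-tax cost = 8% × (1 − 19.2%) = 6.4640%.
WACC = 0.4620 × 7.6000% + 0.0604 × 8.4735% + 0.4776 × 6.4640% = 7.1102%.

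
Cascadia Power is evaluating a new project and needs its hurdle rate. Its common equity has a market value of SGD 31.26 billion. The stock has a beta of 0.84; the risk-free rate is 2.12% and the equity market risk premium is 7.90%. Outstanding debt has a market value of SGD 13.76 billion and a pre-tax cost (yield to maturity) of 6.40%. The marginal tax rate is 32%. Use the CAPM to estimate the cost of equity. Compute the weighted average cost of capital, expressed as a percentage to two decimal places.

Cost of equity via CAPM: Re = 2.12% + 0.84 × 7.9% = 8.7560%.
Total capital V = 31.26 + 13.76 = 45.02.
Equity: weight = 31.26/45.02 = 0.6944; cost = 8.756%.
Debt: weight = 13.76/45.02 = 0.3056; after-tax cost = 6.4% × (1 − 32%) = 4.3520%.
WACC = 0.6944 × 8.7560% + 0.3056 × 4.3520% = 7.4100%.

7.41%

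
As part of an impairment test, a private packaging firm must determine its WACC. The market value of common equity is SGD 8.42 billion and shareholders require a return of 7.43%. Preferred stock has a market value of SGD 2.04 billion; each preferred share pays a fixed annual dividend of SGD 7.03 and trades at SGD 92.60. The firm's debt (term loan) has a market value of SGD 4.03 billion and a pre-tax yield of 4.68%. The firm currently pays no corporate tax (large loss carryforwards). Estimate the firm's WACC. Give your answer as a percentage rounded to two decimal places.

6.69%

Cost of preferred: Rp = 7.03 / 92.6 = 7.5918%.
Total capital V = 8.42 + 2.04 + 4.03 = 14.49.
Equity: weight = 8.42/14.49 = 0.5811; cost = 7.43%.
Preferred: weight = 2.04/14.49 = 0.1408; cost = 7.5918%.
Term loan: weight = 4.03/14.49 = 0.2781; after-tax cost = 4.68% × (1 − 0%) = 4.6800%.
WACC = 0.5811 × 7.4300% + 0.1408 × 7.5918% + 0.2781 × 4.6800% = 6.6879%.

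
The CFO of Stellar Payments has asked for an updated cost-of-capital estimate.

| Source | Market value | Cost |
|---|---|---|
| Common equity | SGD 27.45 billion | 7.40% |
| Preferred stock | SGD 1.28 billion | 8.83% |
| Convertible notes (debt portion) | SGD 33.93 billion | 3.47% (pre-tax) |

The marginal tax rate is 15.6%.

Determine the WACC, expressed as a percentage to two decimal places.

5.01%

Total capital V = 27.45 + 1.28 + 33.93 = 62.66.
Equity: weight = 27.45/62.66 = 0.4381; cost = 7.4%.
Preferred: weight = 1.28/62.66 = 0.0204; cost = 8.83%.
Convertible notes (debt portion): weight = 33.93/62.66 = 0.5415; after-tax cost = 3.47% × (1 − 15.6%) = 2.9287%.
WACC = 0.4381 × 7.4000% + 0.0204 × 8.8300% + 0.5415 × 2.9287% = 5.0080%.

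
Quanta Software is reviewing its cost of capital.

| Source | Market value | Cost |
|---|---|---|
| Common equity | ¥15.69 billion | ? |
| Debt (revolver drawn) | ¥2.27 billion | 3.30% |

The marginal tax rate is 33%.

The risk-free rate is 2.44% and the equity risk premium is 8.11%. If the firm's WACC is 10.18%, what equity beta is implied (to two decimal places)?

1.10

Total capital V = 15.69 + 2.27 = 17.96.
Equity weight = 15.69/17.96 = 0.8736.
Revolver drawn weight = 2.27/17.96 = 0.1264.
Debt contribution = 0.1264 × 3.3% × (1 − 33%) = 0.2795%.
Required equity contribution = 10.18% − 0.2795% = 9.9005%  ⇒  Re = 11.3329%.
CAPM: 11.3329% = 2.44% + β × 8.11%  ⇒  β = 1.0965.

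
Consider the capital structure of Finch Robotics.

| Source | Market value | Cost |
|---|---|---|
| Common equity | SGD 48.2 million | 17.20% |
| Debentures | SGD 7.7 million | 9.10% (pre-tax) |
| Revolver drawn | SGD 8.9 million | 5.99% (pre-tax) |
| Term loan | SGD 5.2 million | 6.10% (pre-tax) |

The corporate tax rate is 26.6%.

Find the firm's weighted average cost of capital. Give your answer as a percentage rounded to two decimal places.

Total capital V = 48.2 + 7.7 + 8.9 + 5.2 = 70.
Equity: weight = 48.2/70 = 0.6886; cost = 17.2%.
Debentures: weight = 7.7/70 = 0.1100; after-tax cost = 9.1% × (1 − 26.6%) = 6.6794%.
Revolver drawn: weight = 8.9/70 = 0.1271; after-tax cost = 5.99% × (1 − 26.6%) = 4.3967%.
Term loan: weight = 5.2/70 = 0.0743; after-tax cost = 6.1% × (1 − 26.6%) = 4.4774%.
WACC = 0.6886 × 17.2000% + 0.1100 × 6.6794% + 0.1271 × 4.3967% + 0.0743 × 4.4774% = 13.4698%.

13.47%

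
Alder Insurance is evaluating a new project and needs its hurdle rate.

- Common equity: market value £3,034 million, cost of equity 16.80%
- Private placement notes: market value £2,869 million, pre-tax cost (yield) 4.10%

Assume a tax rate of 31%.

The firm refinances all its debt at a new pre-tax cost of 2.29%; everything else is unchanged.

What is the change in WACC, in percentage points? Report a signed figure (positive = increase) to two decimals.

Current WACC:
Total capital V = 3034 + 2869 = 5903.
Equity: weight = 3034/5903 = 0.5140; cost = 16.8%.
Private placement notes: weight = 2869/5903 = 0.4860; after-tax cost = 4.1% × (1 − 31%) = 2.8290%.
WACC = 0.5140 × 16.8000% + 0.4860 × 2.8290% = 10.0098%.
After the change:
Total capital V = 3034 + 2869 = 5903.
Equity: weight = 3034/5903 = 0.5140; cost = 16.8%.
Private placement notes: weight = 2869/5903 = 0.4860; after-tax cost = 2.29% × (1 − 31%) = 1.5801%.
WACC = 0.5140 × 16.8000% + 0.4860 × 1.5801% = 9.4028%.
Change in WACC = 9.4028% − 10.0098% = -0.6070 pp.

-0.61 pp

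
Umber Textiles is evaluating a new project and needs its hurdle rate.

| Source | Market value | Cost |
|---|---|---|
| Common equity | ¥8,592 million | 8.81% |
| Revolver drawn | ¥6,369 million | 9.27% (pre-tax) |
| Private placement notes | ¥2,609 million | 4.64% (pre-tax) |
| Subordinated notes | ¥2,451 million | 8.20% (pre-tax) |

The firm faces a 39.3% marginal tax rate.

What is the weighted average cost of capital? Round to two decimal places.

Total capital V = 8592 + 6369 + 2609 + 2451 = 20021.
Equity: weight = 8592/20021 = 0.4291; cost = 8.81%.
Revolver drawn: weight = 6369/20021 = 0.3181; after-tax cost = 9.27% × (1 − 39.3%) = 5.6269%.
Private placement notes: weight = 2609/20021 = 0.1303; after-tax cost = 4.64% × (1 − 39.3%) = 2.8165%.
Subordinated notes: weight = 2451/20021 = 0.1224; after-tax cost = 8.2% × (1 − 39.3%) = 4.9774%.
WACC = 0.4291 × 8.8100% + 0.3181 × 5.6269% + 0.1303 × 2.8165% + 0.1224 × 4.9774% = 6.5472%.

6.55%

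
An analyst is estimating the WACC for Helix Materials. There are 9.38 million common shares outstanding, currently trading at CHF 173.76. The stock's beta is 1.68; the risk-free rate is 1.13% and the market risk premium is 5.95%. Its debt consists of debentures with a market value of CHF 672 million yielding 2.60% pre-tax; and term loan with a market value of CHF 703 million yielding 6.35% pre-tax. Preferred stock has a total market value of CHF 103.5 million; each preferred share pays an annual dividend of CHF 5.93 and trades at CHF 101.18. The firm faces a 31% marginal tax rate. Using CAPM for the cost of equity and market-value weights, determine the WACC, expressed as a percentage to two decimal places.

Cost of equity via CAPM: Re = 1.13% + 1.68 × 5.95% = 11.1260%.
Cost of preferred: Rp = 5.93 / 101.18 = 5.8608%.
Market value of equity E = 173.76 × 9.38m = 1629.8688m.
Total capital V = 1629.8688 + 103.5 + 672 + 703 = 3108.3688.
Equity: weight = 1629.8688/3108.3688 = 0.5243; cost = 11.126%.
Preferred: weight = 103.5/3108.3688 = 0.0333; cost = 5.8608%.
Debentures: weight = 672/3108.3688 = 0.2162; after-tax cost = 2.6% × (1 − 31%) = 1.7940%.
Term loan: weight = 703/3108.3688 = 0.2262; after-tax cost = 6.35% × (1 − 31%) = 4.3815%.
WACC = 0.5243 × 11.1260% + 0.0333 × 5.8608% + 0.2162 × 1.7940% + 0.2262 × 4.3815% = 7.4078%.

7.41%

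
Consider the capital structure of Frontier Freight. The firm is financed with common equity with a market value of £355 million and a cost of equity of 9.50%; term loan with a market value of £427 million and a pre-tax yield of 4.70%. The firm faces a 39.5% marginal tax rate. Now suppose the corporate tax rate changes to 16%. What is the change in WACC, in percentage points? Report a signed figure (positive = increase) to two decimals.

+0.60 pp

Current WACC:
Total capital V = 355 + 427 = 782.
Equity: weight = 355/782 = 0.4540; cost = 9.5%.
Term loan: weight = 427/782 = 0.5460; after-tax cost = 4.7% × (1 − 39.5%) = 2.8435%.
WACC = 0.4540 × 9.5000% + 0.5460 × 2.8435% = 5.8653%.
After the change:
Total capital V = 355 + 427 = 782.
Equity: weight = 355/782 = 0.4540; cost = 9.5%.
Term loan: weight = 427/782 = 0.5460; after-tax cost = 4.7% × (1 − 16%) = 3.9480%.
WACC = 0.4540 × 9.5000% + 0.5460 × 3.9480% = 6.4684%.
Change in WACC = 6.4684% − 5.8653% = 0.6031 pp.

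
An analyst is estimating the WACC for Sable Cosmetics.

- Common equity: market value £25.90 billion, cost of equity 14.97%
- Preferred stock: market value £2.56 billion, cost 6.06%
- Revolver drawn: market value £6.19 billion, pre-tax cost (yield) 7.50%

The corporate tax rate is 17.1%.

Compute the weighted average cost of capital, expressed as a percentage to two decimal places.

Total capital V = 25.9 + 2.56 + 6.19 = 34.65.
Equity: weight = 25.9/34.65 = 0.7475; cost = 14.97%.
Preferred: weight = 2.56/34.65 = 0.0739; cost = 6.06%.
Revolver drawn: weight = 6.19/34.65 = 0.1786; after-tax cost = 7.5% × (1 − 17.1%) = 6.2175%.
WACC = 0.7475 × 14.9700% + 0.0739 × 6.0600% + 0.1786 × 6.2175% = 12.7481%.

12.75%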